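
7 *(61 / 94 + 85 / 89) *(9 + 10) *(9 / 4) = 16062543 / 33464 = 479.99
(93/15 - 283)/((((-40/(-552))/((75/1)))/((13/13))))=-286488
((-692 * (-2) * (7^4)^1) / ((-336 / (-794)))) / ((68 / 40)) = 235575830 / 51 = 4619133.92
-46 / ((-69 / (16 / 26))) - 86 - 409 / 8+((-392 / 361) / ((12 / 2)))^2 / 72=-150088241477 / 1097824104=-136.71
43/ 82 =0.52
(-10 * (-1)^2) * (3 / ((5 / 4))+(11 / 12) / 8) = -1207 / 48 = -25.15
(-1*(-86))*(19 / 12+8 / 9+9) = 986.61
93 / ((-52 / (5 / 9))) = -155 / 156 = -0.99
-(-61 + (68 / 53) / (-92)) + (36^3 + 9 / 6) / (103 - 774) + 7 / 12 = -77904715 / 9815388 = -7.94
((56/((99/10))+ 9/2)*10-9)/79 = 1.17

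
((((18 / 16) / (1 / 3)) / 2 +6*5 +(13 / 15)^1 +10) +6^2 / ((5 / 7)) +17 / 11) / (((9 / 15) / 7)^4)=74874884875 / 42768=1750722.15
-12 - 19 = -31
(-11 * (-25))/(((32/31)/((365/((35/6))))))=1866975/112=16669.42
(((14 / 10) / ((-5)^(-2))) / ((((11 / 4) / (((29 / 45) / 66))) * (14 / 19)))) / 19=29 / 3267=0.01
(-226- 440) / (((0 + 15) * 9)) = -74 / 15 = -4.93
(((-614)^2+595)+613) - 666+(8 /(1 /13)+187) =377829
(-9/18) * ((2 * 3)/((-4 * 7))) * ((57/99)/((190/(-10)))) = -1/308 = -0.00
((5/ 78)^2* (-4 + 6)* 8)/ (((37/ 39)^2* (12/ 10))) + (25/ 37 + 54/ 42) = 58138/ 28749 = 2.02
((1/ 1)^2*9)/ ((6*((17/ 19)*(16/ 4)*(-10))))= -57/ 1360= -0.04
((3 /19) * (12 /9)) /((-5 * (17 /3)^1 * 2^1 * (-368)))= 3 /297160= 0.00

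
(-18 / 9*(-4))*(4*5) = 160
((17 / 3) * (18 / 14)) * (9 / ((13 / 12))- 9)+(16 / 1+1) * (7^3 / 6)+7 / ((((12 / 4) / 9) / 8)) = 619595 / 546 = 1134.79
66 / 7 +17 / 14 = 149 / 14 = 10.64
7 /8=0.88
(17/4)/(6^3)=17/864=0.02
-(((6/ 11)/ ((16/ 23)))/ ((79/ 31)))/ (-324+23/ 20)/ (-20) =-2139/ 44889064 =-0.00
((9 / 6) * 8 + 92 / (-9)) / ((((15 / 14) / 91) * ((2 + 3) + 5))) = 10192 / 675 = 15.10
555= 555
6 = 6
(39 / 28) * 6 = 117 / 14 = 8.36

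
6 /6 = 1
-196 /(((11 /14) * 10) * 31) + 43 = 71943 /1705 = 42.20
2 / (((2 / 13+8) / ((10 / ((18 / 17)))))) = 1105 / 477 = 2.32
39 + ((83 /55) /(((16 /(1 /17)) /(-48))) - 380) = -319084 /935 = -341.27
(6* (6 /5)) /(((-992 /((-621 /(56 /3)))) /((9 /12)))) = 0.18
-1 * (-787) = 787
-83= -83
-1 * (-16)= 16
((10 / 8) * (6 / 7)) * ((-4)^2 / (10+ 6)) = 15 / 14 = 1.07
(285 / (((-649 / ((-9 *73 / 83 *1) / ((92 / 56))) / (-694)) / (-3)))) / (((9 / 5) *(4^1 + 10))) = 216580050 / 1238941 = 174.81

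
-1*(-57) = 57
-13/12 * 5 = -5.42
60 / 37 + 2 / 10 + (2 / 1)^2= 1077 / 185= 5.82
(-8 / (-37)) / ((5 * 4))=2 / 185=0.01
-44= -44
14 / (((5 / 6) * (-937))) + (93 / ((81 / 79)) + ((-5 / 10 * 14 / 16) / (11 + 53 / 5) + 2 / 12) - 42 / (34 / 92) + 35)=1676997161 / 137626560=12.19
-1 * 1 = -1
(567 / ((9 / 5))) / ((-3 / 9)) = -945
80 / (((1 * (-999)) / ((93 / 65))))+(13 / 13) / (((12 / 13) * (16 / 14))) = 115441 / 138528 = 0.83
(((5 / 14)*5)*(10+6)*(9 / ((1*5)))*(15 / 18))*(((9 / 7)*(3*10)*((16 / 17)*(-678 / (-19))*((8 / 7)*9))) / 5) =12653107200 / 110789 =114209.06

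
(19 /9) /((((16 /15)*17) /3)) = 95 /272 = 0.35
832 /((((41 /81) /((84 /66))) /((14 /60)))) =1100736 /2255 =488.13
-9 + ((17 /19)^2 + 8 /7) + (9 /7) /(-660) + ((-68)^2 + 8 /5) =366804563 /79420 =4618.54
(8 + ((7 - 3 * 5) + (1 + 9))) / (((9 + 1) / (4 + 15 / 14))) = 71 / 14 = 5.07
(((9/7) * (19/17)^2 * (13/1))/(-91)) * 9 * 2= -58482/14161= -4.13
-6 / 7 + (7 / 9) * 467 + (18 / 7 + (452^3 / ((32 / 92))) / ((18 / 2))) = 1858474327 / 63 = 29499592.49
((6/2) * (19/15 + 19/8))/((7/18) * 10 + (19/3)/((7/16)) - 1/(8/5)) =27531/44705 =0.62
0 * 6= 0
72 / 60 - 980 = -4894 / 5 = -978.80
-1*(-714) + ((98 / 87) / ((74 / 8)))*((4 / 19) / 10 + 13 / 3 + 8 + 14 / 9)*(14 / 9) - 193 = 12970545589 / 24770205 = 523.63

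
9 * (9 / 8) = 81 / 8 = 10.12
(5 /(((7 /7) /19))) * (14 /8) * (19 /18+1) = 24605 /72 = 341.74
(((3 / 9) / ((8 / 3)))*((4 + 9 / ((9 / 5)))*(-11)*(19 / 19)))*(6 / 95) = -297 / 380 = -0.78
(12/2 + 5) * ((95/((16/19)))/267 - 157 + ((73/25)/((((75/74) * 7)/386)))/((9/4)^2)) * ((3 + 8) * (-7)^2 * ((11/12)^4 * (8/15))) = -2350378997684804779/8408577600000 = -279521.59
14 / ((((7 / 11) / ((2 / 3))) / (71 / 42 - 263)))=-241450 / 63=-3832.54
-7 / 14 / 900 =-1 / 1800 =-0.00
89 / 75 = 1.19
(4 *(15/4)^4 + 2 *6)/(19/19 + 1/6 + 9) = 154179/1952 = 78.99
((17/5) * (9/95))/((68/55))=99/380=0.26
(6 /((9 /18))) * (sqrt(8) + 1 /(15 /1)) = 4 /5 + 24 * sqrt(2) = 34.74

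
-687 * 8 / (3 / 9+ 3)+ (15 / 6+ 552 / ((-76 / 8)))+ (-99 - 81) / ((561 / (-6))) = -60489119 / 35530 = -1702.48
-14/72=-7/36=-0.19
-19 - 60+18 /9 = -77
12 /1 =12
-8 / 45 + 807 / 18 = 4019 / 90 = 44.66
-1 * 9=-9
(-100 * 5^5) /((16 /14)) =-546875 /2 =-273437.50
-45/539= -0.08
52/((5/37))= 1924/5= 384.80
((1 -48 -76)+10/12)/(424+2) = -0.29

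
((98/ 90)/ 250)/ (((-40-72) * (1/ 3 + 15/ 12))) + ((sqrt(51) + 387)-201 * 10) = -462555007/ 285000 + sqrt(51) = -1615.86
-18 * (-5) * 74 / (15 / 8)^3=75776 / 75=1010.35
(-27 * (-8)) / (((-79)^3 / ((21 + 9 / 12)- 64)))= 9126 / 493039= 0.02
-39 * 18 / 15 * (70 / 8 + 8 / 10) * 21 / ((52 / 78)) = -1407861 / 100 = -14078.61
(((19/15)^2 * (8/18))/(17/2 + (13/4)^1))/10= 2888/475875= 0.01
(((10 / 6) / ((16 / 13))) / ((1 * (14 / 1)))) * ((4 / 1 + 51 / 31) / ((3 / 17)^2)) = 17.53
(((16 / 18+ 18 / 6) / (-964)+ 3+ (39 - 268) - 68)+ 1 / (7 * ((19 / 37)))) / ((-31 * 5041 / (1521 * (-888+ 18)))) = -24916629721425 / 10017908726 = -2487.21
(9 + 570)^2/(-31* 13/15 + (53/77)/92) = -35622708660/2854057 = -12481.43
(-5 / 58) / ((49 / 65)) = -325 / 2842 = -0.11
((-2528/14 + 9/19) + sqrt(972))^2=590939917/17689 - 862308 * sqrt(3)/133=22177.41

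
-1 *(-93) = 93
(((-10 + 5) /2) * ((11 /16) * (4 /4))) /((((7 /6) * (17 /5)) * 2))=-825 /3808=-0.22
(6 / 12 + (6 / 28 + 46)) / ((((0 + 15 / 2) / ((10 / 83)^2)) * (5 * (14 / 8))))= 0.01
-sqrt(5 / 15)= -0.58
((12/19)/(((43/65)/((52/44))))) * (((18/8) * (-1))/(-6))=7605/17974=0.42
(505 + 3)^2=258064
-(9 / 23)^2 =-81 / 529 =-0.15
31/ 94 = 0.33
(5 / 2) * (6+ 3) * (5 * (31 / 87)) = 2325 / 58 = 40.09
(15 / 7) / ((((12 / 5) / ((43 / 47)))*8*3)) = 1075 / 31584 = 0.03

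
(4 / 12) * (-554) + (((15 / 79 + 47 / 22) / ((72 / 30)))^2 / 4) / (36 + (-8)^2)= -1285183098119 / 6959563776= -184.66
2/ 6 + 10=31/ 3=10.33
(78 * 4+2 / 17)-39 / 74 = 391981 / 1258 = 311.59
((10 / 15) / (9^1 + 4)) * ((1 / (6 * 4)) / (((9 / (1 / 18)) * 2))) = 1 / 151632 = 0.00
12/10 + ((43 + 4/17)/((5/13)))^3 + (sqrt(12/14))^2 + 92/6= 732785179393/515865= 1420497.96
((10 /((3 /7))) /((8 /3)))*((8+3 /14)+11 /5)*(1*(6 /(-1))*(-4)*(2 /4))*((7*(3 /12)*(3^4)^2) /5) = 100442349 /40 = 2511058.72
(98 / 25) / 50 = 49 / 625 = 0.08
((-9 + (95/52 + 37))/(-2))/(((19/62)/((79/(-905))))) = 3798399/894140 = 4.25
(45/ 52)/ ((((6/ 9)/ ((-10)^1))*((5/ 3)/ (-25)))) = 194.71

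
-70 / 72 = -35 / 36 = -0.97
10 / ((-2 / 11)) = -55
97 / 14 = 6.93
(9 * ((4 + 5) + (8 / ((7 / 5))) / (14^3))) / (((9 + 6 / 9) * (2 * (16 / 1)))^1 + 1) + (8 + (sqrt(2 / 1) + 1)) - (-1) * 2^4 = sqrt(2) + 56466853 / 2235331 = 26.68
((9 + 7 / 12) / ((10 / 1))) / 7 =23 / 168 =0.14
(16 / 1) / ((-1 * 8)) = -2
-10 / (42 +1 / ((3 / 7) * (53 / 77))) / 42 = -0.01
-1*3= -3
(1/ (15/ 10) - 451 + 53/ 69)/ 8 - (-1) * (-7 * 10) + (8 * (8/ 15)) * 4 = -75299/ 690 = -109.13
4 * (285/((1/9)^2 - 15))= -76.06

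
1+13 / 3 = 16 / 3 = 5.33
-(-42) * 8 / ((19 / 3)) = 1008 / 19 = 53.05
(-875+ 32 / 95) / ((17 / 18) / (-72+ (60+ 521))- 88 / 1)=761298066 / 76592705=9.94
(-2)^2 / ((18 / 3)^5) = 0.00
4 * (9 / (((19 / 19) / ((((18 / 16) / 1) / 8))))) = 81 / 16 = 5.06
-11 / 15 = -0.73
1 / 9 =0.11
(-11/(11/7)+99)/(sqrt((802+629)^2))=92/1431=0.06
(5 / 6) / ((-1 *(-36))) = 5 / 216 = 0.02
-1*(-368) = 368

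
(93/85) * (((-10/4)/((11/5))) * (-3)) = 1395/374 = 3.73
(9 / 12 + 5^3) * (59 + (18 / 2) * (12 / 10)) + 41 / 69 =12113563 / 1380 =8777.94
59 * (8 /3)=472 /3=157.33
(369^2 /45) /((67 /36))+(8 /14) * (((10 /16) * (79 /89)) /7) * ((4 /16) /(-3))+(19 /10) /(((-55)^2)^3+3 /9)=147930068131276772932 /90989137601935545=1625.80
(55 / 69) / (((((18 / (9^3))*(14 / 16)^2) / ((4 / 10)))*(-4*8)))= -594 / 1127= -0.53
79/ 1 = 79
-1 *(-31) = 31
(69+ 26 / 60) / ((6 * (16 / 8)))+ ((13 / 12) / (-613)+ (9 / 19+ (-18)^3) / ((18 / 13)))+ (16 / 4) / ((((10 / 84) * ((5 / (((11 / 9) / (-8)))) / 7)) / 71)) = -98871713677 / 20964600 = -4716.13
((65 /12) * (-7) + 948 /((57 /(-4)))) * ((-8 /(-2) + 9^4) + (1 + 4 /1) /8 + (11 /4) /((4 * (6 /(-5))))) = -15008024185 /21888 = -685673.62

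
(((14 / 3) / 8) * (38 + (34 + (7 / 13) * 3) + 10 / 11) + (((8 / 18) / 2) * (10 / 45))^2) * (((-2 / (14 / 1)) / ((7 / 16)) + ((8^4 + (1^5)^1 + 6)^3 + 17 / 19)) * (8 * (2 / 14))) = 6994700495843094818260 / 2038133097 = 3431915465255.36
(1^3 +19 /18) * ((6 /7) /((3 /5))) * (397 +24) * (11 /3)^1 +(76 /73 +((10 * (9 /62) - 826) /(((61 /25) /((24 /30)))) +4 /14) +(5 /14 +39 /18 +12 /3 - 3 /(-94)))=10473350617801 /2452471938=4270.53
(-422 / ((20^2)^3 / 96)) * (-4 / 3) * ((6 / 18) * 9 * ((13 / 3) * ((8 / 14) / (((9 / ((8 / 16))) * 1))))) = 0.00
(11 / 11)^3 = 1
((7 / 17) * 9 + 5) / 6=74 / 51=1.45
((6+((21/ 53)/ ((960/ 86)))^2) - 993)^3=-357540224419401194214754817502599/ 371856274163236864000000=-961501120.89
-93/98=-0.95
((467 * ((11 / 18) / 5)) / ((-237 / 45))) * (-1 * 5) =25685 / 474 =54.19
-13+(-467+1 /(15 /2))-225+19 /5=-10516 /15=-701.07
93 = 93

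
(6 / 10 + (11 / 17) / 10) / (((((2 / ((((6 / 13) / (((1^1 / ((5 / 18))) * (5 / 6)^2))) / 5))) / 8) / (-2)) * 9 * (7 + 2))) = -1808 / 745875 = -0.00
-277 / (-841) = 0.33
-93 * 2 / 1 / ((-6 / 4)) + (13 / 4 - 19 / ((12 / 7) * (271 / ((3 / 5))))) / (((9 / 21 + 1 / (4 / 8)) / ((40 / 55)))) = 31664488 / 253385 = 124.97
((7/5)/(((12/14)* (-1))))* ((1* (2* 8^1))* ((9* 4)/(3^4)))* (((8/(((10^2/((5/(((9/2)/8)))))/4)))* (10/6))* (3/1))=-200704/1215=-165.19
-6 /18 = -1 /3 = -0.33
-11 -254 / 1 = -265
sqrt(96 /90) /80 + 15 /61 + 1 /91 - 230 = -1275304 /5551 + sqrt(15) /300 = -229.73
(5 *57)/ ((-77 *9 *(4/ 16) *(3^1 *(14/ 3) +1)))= -76/ 693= -0.11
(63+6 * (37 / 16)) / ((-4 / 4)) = -615 / 8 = -76.88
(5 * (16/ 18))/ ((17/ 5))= 200/ 153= 1.31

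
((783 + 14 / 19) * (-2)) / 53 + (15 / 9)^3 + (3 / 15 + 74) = 6695924 / 135945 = 49.25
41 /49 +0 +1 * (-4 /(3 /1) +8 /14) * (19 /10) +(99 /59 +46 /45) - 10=-1029142 /130095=-7.91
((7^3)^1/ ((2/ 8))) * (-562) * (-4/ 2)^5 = 24674048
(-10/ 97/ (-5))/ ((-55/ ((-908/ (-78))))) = -908/ 208065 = -0.00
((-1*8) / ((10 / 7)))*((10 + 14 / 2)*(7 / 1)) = -3332 / 5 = -666.40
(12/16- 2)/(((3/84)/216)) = -7560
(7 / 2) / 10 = 7 / 20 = 0.35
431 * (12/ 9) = 1724/ 3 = 574.67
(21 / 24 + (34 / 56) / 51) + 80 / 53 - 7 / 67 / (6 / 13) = 1294535 / 596568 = 2.17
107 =107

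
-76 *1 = -76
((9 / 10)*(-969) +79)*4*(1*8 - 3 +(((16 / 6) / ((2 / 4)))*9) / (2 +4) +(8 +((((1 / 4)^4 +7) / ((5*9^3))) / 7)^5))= -282896057121863281432992509176571554669 / 4246387849995846338538897408000000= -66620.40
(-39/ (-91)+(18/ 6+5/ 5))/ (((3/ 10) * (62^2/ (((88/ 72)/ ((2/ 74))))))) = 0.17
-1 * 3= -3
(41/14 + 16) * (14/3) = 88.33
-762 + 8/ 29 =-22090/ 29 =-761.72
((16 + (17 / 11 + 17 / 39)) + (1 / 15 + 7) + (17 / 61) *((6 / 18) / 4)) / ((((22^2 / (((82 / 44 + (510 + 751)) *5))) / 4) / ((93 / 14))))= 1614491550693 / 185765008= 8691.04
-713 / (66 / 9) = -2139 / 22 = -97.23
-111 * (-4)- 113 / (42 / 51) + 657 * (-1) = -4903 / 14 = -350.21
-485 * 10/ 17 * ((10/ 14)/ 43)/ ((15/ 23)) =-111550/ 15351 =-7.27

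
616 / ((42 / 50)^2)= 55000 / 63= 873.02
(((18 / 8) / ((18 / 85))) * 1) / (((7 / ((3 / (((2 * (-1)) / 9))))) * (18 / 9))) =-10.25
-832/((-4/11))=2288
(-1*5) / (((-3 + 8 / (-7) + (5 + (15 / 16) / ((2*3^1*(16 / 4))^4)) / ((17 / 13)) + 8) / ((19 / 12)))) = -1666990080 / 1617297863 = -1.03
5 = 5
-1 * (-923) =923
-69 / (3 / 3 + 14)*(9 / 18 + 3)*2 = -161 / 5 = -32.20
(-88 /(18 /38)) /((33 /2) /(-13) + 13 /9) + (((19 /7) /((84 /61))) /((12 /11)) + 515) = -157228283 /289296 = -543.49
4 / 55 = 0.07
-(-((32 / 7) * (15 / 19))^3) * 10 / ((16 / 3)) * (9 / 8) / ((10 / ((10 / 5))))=46656000 / 2352637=19.83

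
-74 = -74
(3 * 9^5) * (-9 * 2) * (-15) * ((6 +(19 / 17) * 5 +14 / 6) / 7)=11319693300 / 119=95123473.11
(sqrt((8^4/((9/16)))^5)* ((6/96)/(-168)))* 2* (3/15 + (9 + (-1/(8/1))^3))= -263368736768/8505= -30966341.77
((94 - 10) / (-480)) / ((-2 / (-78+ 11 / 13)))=-7021 / 1040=-6.75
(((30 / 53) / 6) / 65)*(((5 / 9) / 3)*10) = 50 / 18603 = 0.00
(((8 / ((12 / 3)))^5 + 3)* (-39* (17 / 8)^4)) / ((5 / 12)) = -68403699 / 1024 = -66800.49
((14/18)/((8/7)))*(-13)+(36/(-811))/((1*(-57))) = -9814669/1109448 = -8.85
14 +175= 189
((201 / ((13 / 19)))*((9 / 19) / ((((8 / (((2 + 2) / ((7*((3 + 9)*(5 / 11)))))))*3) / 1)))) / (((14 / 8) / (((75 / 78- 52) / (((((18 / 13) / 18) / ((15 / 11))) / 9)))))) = -7201629 / 2548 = -2826.39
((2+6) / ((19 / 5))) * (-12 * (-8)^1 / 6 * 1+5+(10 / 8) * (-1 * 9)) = 390 / 19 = 20.53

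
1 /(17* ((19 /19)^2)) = 1 /17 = 0.06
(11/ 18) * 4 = 22/ 9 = 2.44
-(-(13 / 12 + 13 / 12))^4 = -28561 / 1296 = -22.04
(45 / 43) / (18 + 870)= 15 / 12728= 0.00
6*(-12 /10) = -36 /5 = -7.20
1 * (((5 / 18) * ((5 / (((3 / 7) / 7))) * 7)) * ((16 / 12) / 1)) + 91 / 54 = 34573 / 162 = 213.41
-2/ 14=-1/ 7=-0.14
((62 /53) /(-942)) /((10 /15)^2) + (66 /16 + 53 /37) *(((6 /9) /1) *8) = 109494037 /3694524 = 29.64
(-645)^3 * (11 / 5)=-590339475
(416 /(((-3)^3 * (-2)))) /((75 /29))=6032 /2025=2.98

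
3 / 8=0.38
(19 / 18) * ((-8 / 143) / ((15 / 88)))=-608 / 1755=-0.35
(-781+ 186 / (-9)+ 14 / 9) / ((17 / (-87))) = 208829 / 51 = 4094.69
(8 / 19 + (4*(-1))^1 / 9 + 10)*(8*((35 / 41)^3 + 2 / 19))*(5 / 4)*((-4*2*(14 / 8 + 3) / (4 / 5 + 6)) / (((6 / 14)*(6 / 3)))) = -94786340950 / 200353347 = -473.10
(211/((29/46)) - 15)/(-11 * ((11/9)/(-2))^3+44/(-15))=-270342360/357599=-755.99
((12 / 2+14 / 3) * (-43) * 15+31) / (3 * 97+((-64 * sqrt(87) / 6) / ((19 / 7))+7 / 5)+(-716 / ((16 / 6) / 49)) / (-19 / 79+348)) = -142518517941934285470 / 5187389144119254187- 2200092587403177600 * sqrt(87) / 5187389144119254187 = -31.43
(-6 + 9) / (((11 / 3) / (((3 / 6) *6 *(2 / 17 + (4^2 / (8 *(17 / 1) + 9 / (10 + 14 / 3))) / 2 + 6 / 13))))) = 22874400 / 14612741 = 1.57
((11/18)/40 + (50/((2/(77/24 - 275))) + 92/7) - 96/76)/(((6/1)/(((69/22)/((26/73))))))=-1090561183973/109549440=-9954.97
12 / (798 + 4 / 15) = 90 / 5987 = 0.02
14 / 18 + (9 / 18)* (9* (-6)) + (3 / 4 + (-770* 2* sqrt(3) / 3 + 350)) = 11683 / 36 -1540* sqrt(3) / 3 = -564.59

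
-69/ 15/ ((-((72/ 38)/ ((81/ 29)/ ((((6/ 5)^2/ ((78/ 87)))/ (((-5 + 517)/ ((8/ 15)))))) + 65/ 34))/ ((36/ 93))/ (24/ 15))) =16707616484/ 6648105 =2513.14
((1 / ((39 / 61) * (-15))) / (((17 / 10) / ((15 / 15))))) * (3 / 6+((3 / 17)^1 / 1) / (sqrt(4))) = -1220 / 33813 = -0.04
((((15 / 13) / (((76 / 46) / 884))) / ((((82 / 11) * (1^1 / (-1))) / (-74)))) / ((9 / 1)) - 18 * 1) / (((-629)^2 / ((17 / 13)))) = 1549304 / 707057013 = 0.00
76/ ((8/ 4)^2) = 19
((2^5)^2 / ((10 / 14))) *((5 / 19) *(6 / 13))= 174.12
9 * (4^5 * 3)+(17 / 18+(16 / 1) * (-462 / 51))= 8416225 / 306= 27504.00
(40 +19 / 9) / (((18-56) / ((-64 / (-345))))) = -12128 / 58995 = -0.21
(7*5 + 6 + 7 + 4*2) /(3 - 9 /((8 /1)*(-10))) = 4480 /249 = 17.99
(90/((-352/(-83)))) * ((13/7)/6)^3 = 0.63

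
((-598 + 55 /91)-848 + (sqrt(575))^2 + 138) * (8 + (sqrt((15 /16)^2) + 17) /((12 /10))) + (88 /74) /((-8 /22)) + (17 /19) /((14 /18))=-4301307357 /255892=-16809.07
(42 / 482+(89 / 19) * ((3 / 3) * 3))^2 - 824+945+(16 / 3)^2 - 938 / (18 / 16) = -30469612225 / 62901723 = -484.40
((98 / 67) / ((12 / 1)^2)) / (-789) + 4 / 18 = 0.22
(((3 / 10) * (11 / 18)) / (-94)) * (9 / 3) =-11 / 1880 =-0.01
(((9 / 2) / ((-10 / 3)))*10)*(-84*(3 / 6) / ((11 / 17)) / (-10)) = -87.63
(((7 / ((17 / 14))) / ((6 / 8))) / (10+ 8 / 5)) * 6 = 3.98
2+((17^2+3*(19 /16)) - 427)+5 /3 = -6277 /48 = -130.77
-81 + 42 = -39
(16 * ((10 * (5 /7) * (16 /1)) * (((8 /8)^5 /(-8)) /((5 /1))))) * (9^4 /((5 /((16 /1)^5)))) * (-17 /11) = 7485121363968 /77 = 97209368363.22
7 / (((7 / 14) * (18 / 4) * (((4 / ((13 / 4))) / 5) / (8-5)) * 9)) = 455 / 108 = 4.21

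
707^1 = 707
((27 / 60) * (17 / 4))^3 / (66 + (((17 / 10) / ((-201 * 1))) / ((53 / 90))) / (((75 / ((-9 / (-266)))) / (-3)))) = 563839310097 / 5319797278720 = 0.11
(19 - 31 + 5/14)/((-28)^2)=-163/10976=-0.01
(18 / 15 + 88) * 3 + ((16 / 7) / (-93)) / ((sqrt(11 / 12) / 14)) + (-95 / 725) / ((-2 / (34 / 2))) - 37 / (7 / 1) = 534759 / 2030 - 64 * sqrt(33) / 1023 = 263.07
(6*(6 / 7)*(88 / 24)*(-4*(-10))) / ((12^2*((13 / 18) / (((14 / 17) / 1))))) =1320 / 221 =5.97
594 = 594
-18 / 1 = -18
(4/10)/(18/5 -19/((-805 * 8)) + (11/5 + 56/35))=2576/47675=0.05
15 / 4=3.75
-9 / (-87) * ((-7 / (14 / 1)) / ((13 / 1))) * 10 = -15 / 377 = -0.04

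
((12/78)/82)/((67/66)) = 0.00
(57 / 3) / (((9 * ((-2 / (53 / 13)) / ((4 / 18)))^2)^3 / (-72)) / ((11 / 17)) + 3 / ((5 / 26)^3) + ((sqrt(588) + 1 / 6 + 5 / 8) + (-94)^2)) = 18925655886961341437135314952848500 / 7418425663981112054858353425392131081 - 35576232957915723029869258500000 * sqrt(3) / 7418425663981112054858353425392131081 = 0.00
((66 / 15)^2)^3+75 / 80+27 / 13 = 23592816907 / 3250000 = 7259.33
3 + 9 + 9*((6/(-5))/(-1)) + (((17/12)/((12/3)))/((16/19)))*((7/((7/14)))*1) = 55081/1920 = 28.69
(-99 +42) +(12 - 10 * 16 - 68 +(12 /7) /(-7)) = -13389 /49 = -273.24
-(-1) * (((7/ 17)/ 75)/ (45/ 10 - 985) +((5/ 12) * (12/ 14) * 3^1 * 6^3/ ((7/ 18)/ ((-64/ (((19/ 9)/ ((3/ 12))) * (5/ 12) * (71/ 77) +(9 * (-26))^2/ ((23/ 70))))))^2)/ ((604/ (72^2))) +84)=33170231720183066523021785054/ 394874631581473619912258475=84.00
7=7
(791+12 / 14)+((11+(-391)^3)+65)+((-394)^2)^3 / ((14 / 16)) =4275326353692118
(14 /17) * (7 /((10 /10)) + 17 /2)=217 /17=12.76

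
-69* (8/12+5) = -391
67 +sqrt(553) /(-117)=67 - sqrt(553) /117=66.80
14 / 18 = 7 / 9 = 0.78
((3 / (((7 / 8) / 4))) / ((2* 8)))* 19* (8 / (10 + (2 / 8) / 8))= 9728 / 749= 12.99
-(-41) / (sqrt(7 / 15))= 41 * sqrt(105) / 7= 60.02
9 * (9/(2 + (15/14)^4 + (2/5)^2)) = 2881200/123707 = 23.29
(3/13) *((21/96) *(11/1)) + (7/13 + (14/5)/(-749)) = 18661/17120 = 1.09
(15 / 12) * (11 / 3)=55 / 12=4.58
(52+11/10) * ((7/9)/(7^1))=59/10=5.90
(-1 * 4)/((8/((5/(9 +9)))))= -5/36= -0.14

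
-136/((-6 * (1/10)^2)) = 6800/3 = 2266.67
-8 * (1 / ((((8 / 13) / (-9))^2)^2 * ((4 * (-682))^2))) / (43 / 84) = -3935163141 / 40960679936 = -0.10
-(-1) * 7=7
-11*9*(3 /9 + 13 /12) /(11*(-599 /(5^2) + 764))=-425 /24668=-0.02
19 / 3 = 6.33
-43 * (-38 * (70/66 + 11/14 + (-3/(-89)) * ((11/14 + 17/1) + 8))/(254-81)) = 91222952/3556707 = 25.65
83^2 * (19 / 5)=130891 / 5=26178.20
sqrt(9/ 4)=3/ 2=1.50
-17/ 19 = -0.89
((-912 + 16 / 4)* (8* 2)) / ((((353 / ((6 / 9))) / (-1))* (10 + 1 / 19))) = 552064 / 202269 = 2.73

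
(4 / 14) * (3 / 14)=3 / 49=0.06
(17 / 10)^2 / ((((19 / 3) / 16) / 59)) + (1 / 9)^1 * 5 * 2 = 431.87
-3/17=-0.18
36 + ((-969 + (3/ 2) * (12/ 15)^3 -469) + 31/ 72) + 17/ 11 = -138526343/ 99000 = -1399.26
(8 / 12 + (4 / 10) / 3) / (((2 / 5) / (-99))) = -198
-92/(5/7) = -644/5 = -128.80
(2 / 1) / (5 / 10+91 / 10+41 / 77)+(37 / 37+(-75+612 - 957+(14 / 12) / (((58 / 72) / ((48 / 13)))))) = -608058957 / 1470677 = -413.46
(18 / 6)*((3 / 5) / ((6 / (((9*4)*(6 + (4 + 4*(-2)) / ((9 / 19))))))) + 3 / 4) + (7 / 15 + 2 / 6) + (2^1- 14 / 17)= -7539 / 340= -22.17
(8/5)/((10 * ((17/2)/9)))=72/425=0.17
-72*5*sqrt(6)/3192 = -15*sqrt(6)/133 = -0.28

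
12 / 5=2.40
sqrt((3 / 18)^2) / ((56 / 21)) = 1 / 16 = 0.06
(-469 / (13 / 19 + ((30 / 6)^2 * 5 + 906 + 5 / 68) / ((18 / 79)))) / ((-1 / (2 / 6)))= 1211896 / 35085175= 0.03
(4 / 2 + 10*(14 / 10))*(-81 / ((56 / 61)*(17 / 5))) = -49410 / 119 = -415.21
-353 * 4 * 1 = -1412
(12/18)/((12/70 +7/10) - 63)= -140/13047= -0.01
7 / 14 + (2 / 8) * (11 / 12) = 0.73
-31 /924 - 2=-1879 /924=-2.03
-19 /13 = -1.46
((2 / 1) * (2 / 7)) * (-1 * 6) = -24 / 7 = -3.43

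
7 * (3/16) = 21/16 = 1.31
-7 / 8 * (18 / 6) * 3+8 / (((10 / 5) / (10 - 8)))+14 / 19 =0.86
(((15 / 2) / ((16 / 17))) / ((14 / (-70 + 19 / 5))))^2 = 284968161 / 200704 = 1419.84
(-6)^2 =36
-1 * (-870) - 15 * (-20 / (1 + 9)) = 900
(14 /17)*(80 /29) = 1120 /493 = 2.27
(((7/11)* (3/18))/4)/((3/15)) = 35/264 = 0.13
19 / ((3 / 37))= 703 / 3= 234.33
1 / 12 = 0.08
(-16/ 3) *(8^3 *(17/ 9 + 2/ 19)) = -2793472/ 513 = -5445.36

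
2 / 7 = 0.29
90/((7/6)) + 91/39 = 1669/21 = 79.48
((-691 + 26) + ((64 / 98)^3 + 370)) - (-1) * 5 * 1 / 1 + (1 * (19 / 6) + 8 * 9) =-151452953 / 705894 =-214.55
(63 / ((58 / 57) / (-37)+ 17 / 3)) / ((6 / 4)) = 12654 / 1699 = 7.45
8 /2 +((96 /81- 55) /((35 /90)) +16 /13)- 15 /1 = -40445 /273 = -148.15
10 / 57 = 0.18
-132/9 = -44/3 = -14.67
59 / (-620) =-59 / 620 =-0.10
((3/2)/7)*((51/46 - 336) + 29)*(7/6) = -14071/184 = -76.47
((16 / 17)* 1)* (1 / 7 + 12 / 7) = 208 / 119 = 1.75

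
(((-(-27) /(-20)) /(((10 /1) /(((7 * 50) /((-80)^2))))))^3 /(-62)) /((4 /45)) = 60761421 /832149913600000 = 0.00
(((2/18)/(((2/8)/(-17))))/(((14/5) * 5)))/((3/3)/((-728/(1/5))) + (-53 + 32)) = 17680/687969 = 0.03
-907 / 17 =-53.35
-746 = -746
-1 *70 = -70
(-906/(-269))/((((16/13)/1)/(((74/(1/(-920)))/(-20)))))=5011539/538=9315.13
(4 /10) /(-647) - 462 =-1494572 /3235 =-462.00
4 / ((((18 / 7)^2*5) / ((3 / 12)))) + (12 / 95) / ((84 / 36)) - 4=-843659 / 215460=-3.92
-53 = -53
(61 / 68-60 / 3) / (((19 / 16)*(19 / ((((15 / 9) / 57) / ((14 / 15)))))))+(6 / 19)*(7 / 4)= 858839 / 1632442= 0.53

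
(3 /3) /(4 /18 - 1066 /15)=-45 /3188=-0.01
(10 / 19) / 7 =10 / 133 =0.08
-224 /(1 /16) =-3584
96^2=9216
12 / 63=4 / 21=0.19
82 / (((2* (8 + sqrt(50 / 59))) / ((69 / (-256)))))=-2419 / 1728 + 205* sqrt(118) / 13824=-1.24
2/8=1/4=0.25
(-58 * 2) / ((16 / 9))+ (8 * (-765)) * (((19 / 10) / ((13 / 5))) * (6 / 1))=-1398753 / 52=-26899.10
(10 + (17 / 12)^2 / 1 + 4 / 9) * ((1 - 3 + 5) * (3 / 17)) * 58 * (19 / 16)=987943 / 2176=454.02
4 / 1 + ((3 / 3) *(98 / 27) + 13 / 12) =941 / 108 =8.71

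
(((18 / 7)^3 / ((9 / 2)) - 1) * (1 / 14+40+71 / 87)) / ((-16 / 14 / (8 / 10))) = -47460353 / 596820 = -79.52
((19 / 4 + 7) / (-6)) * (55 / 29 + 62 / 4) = -34.07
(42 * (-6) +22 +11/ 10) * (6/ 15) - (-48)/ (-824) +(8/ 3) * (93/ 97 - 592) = -1249670447/ 749325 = -1667.73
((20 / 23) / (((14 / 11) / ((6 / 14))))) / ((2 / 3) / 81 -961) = -80190 / 263178167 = -0.00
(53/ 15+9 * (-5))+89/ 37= -21679/ 555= -39.06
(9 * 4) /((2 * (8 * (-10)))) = -9 /40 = -0.22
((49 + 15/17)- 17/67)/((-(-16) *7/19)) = 1074013/127568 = 8.42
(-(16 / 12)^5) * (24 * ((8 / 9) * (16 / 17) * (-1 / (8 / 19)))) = 2490368 / 12393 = 200.95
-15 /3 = -5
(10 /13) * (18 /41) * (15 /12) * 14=3150 /533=5.91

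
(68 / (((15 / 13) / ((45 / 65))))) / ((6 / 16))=544 / 5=108.80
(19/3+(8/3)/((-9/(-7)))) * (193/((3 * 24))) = 43811/1944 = 22.54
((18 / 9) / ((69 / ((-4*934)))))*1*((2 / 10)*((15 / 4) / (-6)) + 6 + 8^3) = -1289854 / 23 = -56080.61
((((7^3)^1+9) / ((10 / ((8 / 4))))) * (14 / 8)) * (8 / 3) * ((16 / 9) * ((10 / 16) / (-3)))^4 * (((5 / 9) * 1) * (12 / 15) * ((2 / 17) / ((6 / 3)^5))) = 2464000 / 243931419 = 0.01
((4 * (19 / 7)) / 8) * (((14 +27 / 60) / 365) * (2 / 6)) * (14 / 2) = 5491 / 43800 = 0.13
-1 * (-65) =65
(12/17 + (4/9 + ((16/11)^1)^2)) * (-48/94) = -483712/290037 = -1.67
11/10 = 1.10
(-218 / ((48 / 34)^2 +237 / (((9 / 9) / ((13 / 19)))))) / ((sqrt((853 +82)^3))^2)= -4142 / 2549364291375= -0.00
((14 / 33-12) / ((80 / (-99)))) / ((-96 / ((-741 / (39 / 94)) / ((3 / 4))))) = 170563 / 480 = 355.34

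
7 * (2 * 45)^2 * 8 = 453600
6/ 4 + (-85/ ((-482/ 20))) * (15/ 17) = 2223/ 482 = 4.61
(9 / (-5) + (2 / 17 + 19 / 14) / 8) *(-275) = 845955 / 1904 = 444.30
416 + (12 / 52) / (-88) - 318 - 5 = 106389 / 1144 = 93.00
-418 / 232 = -209 / 116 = -1.80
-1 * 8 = -8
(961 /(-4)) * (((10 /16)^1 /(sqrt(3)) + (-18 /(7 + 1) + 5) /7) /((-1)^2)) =-10571 /112 - 4805 * sqrt(3) /96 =-181.08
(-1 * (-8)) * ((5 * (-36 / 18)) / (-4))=20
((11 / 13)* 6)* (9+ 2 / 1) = 726 / 13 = 55.85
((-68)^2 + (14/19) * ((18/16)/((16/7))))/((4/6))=16869675/2432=6936.54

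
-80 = -80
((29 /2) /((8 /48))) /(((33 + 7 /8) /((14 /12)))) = 812 /271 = 3.00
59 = 59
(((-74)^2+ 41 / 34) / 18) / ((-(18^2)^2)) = -62075 / 21415104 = -0.00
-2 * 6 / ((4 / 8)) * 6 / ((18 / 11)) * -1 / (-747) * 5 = -0.59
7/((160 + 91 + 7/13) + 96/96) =13/469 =0.03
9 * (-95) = -855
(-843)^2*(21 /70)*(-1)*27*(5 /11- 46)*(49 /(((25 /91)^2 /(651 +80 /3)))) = 7929994435727125671 /68750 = 115345373610576.37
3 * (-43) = -129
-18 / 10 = -9 / 5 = -1.80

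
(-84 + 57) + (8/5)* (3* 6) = 9/5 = 1.80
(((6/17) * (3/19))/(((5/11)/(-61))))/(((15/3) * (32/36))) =-54351/32300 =-1.68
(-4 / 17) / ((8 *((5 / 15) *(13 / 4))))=-6 / 221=-0.03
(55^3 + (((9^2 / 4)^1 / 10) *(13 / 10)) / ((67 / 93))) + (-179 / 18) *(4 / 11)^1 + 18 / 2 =441450129371 / 2653200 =166384.04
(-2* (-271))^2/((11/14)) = 4112696/11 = 373881.45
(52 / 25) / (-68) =-13 / 425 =-0.03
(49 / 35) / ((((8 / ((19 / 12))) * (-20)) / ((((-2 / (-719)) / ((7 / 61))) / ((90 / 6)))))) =-0.00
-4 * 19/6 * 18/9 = -76/3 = -25.33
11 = 11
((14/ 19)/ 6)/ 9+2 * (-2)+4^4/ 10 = 55439/ 2565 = 21.61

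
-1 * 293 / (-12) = 293 / 12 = 24.42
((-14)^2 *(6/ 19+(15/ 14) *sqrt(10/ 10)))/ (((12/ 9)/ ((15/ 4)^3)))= 26152875/ 2432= 10753.65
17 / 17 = 1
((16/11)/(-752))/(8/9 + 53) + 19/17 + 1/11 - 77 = -323073688/4262665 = -75.79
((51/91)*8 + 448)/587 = 41176/53417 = 0.77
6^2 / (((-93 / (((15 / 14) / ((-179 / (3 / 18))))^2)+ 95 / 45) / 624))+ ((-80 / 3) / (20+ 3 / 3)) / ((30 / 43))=-7233747939832 / 3973830850017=-1.82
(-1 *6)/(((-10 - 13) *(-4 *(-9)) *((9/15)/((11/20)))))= 11/1656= 0.01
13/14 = 0.93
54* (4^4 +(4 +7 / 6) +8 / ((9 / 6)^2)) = 14295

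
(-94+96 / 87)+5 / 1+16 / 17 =-42869 / 493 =-86.96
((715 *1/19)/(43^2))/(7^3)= 715/12049933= 0.00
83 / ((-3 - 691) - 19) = -83 / 713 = -0.12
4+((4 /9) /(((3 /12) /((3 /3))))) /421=15172 /3789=4.00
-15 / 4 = -3.75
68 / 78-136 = -5270 / 39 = -135.13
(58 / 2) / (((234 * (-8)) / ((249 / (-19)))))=2407 / 11856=0.20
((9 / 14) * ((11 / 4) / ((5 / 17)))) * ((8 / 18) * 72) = 6732 / 35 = 192.34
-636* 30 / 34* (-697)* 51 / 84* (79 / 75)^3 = 18213353699 / 65625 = 277536.82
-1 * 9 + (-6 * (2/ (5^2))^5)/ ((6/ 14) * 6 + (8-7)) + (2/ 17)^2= -634033591541/ 70556640625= -8.99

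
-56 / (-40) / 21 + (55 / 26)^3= 2513201 / 263640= 9.53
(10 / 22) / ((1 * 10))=1 / 22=0.05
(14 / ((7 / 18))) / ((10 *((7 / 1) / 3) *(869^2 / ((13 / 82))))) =351 / 1083656035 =0.00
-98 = -98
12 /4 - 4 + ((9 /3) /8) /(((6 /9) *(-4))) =-73 /64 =-1.14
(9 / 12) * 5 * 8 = 30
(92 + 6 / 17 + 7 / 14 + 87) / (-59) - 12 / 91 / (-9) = -1661371 / 547638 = -3.03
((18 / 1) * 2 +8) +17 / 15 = 45.13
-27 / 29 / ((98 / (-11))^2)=-3267 / 278516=-0.01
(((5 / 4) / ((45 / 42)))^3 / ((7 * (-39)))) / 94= -0.00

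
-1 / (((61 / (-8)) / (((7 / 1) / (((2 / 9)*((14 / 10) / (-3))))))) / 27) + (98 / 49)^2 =-14336 / 61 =-235.02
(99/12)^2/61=1089/976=1.12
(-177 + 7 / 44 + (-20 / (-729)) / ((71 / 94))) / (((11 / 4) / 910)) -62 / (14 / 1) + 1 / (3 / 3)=-2565056663966 / 43839873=-58509.67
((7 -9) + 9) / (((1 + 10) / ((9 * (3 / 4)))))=189 / 44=4.30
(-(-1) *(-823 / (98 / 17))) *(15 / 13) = -209865 / 1274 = -164.73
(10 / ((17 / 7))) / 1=70 / 17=4.12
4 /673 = 0.01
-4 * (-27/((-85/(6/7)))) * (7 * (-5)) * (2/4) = 324/17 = 19.06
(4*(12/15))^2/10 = 128/125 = 1.02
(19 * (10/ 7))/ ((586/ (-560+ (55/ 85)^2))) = -15363305/ 592739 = -25.92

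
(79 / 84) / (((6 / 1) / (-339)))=-8927 / 168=-53.14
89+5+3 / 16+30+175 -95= 3267 / 16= 204.19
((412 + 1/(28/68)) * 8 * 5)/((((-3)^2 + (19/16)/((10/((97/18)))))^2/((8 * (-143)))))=-1101079609344000/5395489183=-204074.10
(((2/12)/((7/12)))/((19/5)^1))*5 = 50/133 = 0.38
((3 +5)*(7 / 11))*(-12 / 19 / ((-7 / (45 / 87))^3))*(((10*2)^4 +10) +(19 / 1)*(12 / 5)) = 51858014400 / 249767749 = 207.62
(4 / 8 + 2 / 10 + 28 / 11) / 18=119 / 660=0.18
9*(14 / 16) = 63 / 8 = 7.88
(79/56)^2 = 6241/3136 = 1.99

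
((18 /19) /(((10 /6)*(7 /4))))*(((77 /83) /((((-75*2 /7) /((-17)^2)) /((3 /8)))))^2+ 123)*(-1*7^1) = -4315683359907 /13089100000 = -329.72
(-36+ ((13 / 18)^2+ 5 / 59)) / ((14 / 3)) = -96655 / 12744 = -7.58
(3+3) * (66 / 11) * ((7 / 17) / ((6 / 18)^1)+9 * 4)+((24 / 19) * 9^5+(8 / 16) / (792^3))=24367665197297987 / 320928334848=75928.68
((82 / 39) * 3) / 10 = 41 / 65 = 0.63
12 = 12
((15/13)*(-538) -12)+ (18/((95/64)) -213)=-1029549/1235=-833.64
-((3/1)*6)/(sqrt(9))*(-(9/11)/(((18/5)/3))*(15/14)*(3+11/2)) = 11475/308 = 37.26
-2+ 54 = 52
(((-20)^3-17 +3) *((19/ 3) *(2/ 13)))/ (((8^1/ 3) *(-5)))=76133/ 130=585.64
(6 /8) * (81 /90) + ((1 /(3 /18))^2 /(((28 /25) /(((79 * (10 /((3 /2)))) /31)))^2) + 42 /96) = 31209190921 /3767120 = 8284.63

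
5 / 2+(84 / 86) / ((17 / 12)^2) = 74231 / 24854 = 2.99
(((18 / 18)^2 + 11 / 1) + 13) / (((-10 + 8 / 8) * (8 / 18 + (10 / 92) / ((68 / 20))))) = -19550 / 3353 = -5.83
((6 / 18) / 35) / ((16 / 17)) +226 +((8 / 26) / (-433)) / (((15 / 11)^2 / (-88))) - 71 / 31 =983927674669 / 4397374800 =223.75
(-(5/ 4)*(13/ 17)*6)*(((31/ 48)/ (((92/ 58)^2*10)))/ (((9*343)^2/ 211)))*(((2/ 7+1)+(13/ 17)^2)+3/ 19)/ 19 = -5575491787645/ 16022154023643430656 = -0.00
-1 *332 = -332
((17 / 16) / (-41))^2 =289 / 430336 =0.00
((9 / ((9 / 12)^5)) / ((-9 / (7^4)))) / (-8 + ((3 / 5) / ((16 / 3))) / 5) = 983449600 / 775413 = 1268.29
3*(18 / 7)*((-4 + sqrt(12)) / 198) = -12 / 77 + 6*sqrt(3) / 77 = -0.02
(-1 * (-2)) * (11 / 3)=22 / 3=7.33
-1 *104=-104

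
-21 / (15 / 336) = -2352 / 5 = -470.40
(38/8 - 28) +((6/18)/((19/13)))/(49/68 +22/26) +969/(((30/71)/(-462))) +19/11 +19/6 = -1059522.81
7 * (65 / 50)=91 / 10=9.10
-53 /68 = -0.78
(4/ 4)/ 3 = 1/ 3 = 0.33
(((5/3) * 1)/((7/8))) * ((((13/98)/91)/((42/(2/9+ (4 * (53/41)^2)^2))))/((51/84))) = 2686778320/549556825041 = 0.00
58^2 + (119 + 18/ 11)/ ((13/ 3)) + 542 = 562539/ 143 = 3933.84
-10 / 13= -0.77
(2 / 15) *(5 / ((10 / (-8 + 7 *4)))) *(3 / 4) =1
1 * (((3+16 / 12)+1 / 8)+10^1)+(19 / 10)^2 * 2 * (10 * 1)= 10399 / 120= 86.66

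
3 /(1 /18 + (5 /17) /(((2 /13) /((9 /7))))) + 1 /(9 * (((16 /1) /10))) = 1.26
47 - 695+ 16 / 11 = -7112 / 11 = -646.55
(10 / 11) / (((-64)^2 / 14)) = 35 / 11264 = 0.00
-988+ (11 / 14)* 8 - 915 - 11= -13354 / 7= -1907.71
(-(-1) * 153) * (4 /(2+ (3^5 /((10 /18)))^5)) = 1912500 /50031545099005957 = 0.00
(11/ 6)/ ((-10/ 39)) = -143/ 20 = -7.15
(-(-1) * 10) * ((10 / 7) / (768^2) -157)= -1620541415 / 1032192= -1570.00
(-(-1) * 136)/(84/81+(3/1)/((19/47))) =69768/4339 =16.08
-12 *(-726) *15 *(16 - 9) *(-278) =-254303280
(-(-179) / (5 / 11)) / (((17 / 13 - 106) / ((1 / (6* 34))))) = -25597 / 1388220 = -0.02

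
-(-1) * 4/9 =4/9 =0.44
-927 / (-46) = 927 / 46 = 20.15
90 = 90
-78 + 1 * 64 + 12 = -2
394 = 394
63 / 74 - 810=-59877 / 74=-809.15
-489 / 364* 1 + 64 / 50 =-577 / 9100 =-0.06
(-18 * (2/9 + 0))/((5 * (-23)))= 4/115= 0.03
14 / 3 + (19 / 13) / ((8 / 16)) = 296 / 39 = 7.59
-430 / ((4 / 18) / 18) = -34830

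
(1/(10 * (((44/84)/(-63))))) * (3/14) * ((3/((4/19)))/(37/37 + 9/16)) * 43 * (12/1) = -16676604/1375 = -12128.44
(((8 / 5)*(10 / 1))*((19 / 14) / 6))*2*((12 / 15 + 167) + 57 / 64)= 1025639 / 840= 1221.00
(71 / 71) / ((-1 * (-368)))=1 / 368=0.00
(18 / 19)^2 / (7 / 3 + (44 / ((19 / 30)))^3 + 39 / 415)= 3832110 / 1431740443949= 0.00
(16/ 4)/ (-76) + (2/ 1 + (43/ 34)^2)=3.55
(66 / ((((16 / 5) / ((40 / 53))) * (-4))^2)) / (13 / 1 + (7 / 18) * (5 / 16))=185625 / 10615211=0.02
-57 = -57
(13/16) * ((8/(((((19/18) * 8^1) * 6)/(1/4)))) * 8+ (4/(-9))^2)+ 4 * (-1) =-44113/12312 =-3.58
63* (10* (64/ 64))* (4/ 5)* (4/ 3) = 672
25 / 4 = 6.25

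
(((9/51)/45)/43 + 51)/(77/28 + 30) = 2236864/1436415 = 1.56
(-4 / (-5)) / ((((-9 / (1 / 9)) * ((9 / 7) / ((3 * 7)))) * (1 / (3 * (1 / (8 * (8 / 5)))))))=-49 / 1296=-0.04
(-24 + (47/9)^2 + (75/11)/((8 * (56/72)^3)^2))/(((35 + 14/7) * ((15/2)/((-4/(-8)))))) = 5035420303/744678639936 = 0.01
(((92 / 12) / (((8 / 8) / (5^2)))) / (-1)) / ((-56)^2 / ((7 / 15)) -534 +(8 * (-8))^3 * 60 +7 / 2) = 1150 / 94334703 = 0.00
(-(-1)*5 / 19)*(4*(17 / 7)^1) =340 / 133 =2.56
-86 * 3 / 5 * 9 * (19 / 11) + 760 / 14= -287926 / 385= -747.86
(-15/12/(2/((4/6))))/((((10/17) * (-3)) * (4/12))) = 17/24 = 0.71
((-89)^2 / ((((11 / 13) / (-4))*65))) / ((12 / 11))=-7921 / 15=-528.07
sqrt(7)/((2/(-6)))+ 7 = 7 - 3 * sqrt(7) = -0.94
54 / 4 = 27 / 2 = 13.50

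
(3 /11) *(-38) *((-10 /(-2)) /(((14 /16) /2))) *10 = -91200 /77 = -1184.42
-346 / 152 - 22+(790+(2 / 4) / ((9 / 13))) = 524249 / 684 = 766.45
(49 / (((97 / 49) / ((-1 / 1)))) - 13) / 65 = -3662 / 6305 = -0.58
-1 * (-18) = 18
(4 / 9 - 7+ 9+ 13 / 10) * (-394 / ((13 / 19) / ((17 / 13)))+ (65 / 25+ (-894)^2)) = 25264527051 / 8450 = 2989884.86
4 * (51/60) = 17/5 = 3.40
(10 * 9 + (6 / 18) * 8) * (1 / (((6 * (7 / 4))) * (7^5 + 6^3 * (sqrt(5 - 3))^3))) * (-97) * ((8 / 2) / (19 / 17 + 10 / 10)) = -2201342444 / 22850262081 + 14669504 * sqrt(2) / 5924142021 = -0.09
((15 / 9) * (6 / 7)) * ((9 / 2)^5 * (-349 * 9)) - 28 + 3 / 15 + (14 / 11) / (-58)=-1479151419387 / 178640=-8280068.40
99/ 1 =99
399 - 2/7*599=1595/7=227.86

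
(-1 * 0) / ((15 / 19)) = 0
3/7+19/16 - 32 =-3403/112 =-30.38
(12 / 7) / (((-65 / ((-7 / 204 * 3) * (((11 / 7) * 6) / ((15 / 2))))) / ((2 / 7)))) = 264 / 270725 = 0.00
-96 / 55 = -1.75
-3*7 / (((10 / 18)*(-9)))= 21 / 5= 4.20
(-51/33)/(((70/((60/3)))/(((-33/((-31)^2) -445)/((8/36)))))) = 65434734/73997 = 884.29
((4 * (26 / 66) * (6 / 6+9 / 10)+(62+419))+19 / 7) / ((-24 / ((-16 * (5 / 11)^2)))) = 5621480 / 83853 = 67.04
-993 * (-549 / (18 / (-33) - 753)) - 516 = -380513 / 307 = -1239.46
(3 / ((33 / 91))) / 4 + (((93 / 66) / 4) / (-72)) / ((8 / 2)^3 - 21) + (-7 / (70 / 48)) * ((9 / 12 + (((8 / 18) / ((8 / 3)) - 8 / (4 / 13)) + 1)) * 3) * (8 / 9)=422750389 / 1362240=310.33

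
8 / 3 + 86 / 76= 433 / 114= 3.80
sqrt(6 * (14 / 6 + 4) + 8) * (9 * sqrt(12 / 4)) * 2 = 211.45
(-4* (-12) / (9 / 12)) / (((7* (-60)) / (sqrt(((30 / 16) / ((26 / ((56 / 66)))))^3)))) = -0.00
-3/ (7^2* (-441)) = 1/ 7203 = 0.00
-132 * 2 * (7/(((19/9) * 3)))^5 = -1078202664/2476099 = -435.44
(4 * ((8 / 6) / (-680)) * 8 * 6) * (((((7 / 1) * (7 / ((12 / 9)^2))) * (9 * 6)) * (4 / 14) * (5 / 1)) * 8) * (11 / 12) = -99792 / 17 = -5870.12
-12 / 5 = -2.40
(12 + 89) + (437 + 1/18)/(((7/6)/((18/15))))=19269/35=550.54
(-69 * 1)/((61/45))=-50.90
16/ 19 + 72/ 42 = 340/ 133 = 2.56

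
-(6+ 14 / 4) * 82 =-779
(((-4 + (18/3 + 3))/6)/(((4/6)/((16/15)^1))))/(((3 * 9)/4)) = 16/81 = 0.20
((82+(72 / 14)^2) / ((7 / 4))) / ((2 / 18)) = 191304 / 343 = 557.74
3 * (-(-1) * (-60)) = -180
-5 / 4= -1.25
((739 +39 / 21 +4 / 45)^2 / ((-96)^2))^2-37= 183534019492128553201 / 52264543887360000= 3511.64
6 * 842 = 5052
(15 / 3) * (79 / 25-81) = -1946 / 5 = -389.20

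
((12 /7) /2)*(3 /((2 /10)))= 90 /7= 12.86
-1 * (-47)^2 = -2209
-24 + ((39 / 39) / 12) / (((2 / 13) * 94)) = -54131 / 2256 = -23.99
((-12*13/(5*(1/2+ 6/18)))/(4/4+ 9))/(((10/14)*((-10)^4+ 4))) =-819/1563125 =-0.00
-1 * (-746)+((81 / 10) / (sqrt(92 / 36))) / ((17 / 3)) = 729 * sqrt(23) / 3910+746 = 746.89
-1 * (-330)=330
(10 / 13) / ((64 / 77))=385 / 416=0.93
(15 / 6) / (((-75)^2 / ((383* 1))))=383 / 2250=0.17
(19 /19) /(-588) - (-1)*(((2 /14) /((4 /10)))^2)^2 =1679 /115248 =0.01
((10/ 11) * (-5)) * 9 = -450/ 11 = -40.91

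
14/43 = 0.33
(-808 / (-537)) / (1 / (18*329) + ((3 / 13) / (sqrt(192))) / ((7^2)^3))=1218275741402533632 / 136722444035111 -589647443845824*sqrt(3) / 136722444035111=8903.11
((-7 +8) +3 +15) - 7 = 12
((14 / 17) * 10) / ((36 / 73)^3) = 13615595 / 198288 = 68.67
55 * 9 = 495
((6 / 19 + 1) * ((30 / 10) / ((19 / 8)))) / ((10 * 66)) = 10 / 3971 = 0.00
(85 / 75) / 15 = 17 / 225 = 0.08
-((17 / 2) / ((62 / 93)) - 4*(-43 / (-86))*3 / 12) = -49 / 4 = -12.25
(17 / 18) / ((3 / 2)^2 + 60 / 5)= 34 / 513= 0.07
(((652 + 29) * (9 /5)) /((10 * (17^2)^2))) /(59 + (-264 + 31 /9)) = -55161 /7575354700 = -0.00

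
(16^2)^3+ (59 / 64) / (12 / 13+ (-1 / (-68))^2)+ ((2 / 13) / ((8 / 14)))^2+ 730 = 157371590025023 / 9379669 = 16777947.07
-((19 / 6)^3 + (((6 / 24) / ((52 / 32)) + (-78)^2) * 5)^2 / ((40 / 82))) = -69252380613691 / 36504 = -1897117592.97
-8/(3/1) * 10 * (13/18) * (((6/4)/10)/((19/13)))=-338/171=-1.98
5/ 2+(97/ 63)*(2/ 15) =5113/ 1890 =2.71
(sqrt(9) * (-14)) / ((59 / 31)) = -1302 / 59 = -22.07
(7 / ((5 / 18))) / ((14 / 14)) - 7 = 91 / 5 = 18.20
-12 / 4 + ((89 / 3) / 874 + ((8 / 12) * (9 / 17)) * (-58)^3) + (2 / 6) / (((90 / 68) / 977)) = -137639985641 / 2005830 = -68619.97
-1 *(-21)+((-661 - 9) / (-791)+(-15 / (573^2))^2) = 206987847692744 / 9474416266959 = 21.85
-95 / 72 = -1.32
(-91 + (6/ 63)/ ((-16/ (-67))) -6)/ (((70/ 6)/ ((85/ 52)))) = -275893/ 20384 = -13.53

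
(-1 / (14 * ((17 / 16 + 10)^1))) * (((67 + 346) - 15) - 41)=-2.31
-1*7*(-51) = 357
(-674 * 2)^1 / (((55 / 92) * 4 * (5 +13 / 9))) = -139518 / 1595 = -87.47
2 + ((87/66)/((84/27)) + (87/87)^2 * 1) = 2109/616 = 3.42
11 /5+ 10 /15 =43 /15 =2.87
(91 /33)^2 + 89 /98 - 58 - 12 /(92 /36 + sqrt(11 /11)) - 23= -32384839 /426888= -75.86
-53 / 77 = -0.69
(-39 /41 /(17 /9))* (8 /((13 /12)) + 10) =-6102 /697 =-8.75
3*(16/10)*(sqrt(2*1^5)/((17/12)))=288*sqrt(2)/85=4.79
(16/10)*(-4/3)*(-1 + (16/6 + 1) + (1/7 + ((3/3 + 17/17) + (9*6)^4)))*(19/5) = -108567080416/1575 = -68931479.63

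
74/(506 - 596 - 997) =-74/1087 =-0.07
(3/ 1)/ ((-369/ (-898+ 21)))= 877/ 123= 7.13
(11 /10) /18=11 /180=0.06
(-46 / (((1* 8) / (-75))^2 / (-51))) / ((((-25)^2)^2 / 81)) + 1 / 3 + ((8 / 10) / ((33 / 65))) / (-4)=28178861 / 660000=42.70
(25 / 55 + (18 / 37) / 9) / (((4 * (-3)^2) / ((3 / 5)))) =69 / 8140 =0.01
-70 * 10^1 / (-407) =700 / 407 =1.72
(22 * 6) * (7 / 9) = 308 / 3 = 102.67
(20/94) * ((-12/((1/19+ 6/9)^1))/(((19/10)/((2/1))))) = -7200/1927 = -3.74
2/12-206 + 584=2269/6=378.17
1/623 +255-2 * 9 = 147652/623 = 237.00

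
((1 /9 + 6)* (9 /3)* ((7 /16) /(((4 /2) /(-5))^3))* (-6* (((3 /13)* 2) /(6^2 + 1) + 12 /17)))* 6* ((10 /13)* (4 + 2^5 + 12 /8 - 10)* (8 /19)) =116608078125 /4039438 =28867.40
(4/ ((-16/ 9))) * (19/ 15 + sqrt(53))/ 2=-9 * sqrt(53)/ 8 - 57/ 40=-9.62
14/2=7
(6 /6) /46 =1 /46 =0.02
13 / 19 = 0.68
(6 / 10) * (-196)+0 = -588 / 5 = -117.60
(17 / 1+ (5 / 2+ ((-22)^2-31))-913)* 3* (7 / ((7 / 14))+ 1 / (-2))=-71361 / 4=-17840.25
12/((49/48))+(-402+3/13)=-248439/637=-390.01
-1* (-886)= 886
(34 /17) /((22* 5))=0.02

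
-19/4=-4.75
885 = 885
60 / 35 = 12 / 7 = 1.71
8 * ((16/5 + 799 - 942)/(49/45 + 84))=-50328/3829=-13.14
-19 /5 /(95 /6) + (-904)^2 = 20430394 /25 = 817215.76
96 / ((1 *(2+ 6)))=12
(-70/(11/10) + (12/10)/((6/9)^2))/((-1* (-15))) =-6703/1650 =-4.06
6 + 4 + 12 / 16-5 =23 / 4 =5.75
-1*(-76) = 76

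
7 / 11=0.64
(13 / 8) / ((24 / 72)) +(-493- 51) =-4313 / 8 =-539.12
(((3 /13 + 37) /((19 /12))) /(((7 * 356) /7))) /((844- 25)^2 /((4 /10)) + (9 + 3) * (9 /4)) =968 /24575960799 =0.00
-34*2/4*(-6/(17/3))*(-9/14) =-81/7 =-11.57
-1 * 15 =-15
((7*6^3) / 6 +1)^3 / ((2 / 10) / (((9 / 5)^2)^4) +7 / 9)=697110523815717 / 33558908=20772741.59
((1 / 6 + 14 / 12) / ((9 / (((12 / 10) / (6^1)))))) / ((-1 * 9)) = -4 / 1215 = -0.00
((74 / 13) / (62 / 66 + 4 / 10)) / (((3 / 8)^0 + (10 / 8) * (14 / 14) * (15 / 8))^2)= 12503040 / 32892977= 0.38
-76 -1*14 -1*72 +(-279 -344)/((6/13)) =-9071/6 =-1511.83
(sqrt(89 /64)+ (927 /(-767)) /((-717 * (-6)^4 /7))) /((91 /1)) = 103 /1029485808+ sqrt(89) /728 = 0.01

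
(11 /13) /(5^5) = 11 /40625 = 0.00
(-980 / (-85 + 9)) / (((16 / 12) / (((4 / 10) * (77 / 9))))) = 3773 / 114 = 33.10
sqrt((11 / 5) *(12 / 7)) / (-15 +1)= -sqrt(1155) / 245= -0.14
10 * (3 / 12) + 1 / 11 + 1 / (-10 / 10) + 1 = 57 / 22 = 2.59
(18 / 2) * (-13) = -117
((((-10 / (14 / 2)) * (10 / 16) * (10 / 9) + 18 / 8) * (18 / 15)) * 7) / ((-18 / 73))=-23141 / 540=-42.85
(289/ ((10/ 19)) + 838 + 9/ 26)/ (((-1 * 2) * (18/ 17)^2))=-3257897/ 5265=-618.78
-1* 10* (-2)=20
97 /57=1.70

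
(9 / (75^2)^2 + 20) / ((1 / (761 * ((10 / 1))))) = 107015626522 / 703125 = 152200.00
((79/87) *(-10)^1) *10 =-7900/87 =-90.80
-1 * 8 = -8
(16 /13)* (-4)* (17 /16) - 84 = -1160 /13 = -89.23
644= 644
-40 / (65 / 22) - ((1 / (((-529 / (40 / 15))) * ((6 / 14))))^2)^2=-90428514027289264 / 6679378867572333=-13.54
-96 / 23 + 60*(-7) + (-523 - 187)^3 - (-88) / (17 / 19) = -139943328396 / 391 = -357911325.82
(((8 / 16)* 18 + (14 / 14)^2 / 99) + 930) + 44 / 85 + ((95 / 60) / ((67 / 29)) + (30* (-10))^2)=205090187323 / 2255220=90940.21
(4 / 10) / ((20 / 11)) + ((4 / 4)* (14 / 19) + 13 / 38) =617 / 475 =1.30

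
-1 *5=-5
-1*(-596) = 596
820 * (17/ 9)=13940/ 9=1548.89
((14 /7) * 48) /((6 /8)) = 128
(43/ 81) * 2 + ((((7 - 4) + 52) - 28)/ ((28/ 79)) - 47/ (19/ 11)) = 2155883/ 43092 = 50.03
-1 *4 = -4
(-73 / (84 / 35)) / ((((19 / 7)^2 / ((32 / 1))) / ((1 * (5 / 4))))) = -178850 / 1083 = -165.14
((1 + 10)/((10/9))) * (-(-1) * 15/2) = 74.25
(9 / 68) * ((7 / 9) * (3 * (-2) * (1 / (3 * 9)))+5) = 23 / 36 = 0.64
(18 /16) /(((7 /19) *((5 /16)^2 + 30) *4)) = 1368 /53935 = 0.03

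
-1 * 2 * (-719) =1438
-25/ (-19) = 25/ 19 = 1.32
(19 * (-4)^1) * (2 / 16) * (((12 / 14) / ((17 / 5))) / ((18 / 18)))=-285 / 119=-2.39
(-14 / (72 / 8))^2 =196 / 81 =2.42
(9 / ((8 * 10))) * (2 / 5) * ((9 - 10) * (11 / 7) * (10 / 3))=-33 / 140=-0.24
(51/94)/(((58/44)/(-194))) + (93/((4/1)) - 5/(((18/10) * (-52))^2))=-16896612587/298529712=-56.60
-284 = -284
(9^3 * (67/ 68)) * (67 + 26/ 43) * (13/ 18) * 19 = 666337.79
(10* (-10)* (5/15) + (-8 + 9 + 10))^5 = -5556070.40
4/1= 4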